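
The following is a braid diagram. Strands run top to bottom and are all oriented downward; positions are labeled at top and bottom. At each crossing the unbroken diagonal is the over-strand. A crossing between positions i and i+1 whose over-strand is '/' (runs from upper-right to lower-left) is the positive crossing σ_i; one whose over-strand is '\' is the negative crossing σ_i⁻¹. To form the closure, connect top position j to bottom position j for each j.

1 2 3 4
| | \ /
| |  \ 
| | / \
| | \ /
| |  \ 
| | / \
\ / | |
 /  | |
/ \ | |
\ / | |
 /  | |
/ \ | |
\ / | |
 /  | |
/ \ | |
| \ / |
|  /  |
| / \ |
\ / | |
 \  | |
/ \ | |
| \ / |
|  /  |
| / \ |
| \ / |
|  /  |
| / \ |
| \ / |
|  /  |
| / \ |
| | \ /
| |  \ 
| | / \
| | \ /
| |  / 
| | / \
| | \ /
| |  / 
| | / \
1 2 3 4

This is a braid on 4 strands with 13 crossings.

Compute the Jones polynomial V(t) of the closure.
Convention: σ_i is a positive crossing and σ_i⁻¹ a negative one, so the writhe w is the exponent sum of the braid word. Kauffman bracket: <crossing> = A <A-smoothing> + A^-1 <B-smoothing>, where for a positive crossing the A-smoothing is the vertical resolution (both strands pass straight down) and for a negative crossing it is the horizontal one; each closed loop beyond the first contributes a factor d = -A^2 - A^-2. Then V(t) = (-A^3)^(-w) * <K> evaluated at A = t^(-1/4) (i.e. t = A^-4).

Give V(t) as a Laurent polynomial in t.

-t^9 + 2*t^8 - 3*t^7 + 3*t^6 - 3*t^5 + 3*t^4 - t^3 + t^2

Derivation:
Reading the diagram top to bottom ('/'-over between positions i,i+1 = s_i, '\'-over = s_i^-1): braid word = s3^-1 s3^-1 s1 s1 s1 s2 s1^-1 s2 s2 s2 s3^-1 s3 s3.
The presented braid s3^-1 s3^-1 s1 s1 s1 s2 s1^-1 s2 s2 s2 s3^-1 s3 s3 on 4 strands reduces by inverse Markov moves (closure unchanged at each step):
  Deconjugate: the word is γ·β·γ⁻¹ with γ = s3^-1 s3^-1 (prefix) and γ⁻¹ = s3 s3 (suffix); strip both.
  Destabilize: the word has the form β·s3^-1 where s3^-1 occurs only as the final letter (β ∈ B_3); drop it and the last strand → 3 strands.
Reduced to β = s1 s1 s1 s2 s1^-1 s2 s2 s2 on 3 strands, 8 crossings.
Compute on β:
Braid: s1 s1 s1 s2 s1^-1 s2 s2 s2 on 3 strands, 8 crossings.
Writhe w = (#positive) - (#negative) = 7 - 1 = 6.
State-sum expansion of <K>. There are 2^8 = 256 states.
Each crossing splits two ways (0=vertical, 1=horizontal). The state's weight is A^(#A-smoothings - #B-smoothings) * d^(loops - 1).
Tabulate the states by total A-exponent and number of loops L (A-exp: L × count):
  A^8: L=2 ×1
  A^6: L=1 ×4, L=3 ×4
  A^4: L=2 ×25, L=4 ×3
  A^2: L=1 ×21, L=3 ×34, L=5 ×1
  A^0: L=2 ×48, L=4 ×22
  A^-2: L=3 ×49, L=5 ×7
  A^-4: L=4 ×27, L=6 ×1
  A^-6: L=5 ×8
  A^-8: L=6 ×1
Each group contributes A^e * Σ count * d^(L-1):
Powers of d = -A^2 - A^-2: d^2 = A^4 + 2 + A^-4; d^3 = -A^6 - 3*A^2 - 3*A^-2 - A^-6; d^4 = A^8 + 4*A^4 + 6 + 4*A^-4 + A^-8; d^5 = -A^10 - 5*A^6 - 10*A^2 - 10*A^-2 - 5*A^-6 - A^-10.
  A^8 * (d) = -A^10 - A^6
  A^6 * (4 + 4*d^2) = 4*A^10 + 12*A^6 + 4*A^2
  A^4 * (25*d + 3*d^3) = -3*A^10 - 34*A^6 - 34*A^2 - 3*A^-2
  A^2 * (21 + 34*d^2 + d^4) = A^10 + 38*A^6 + 95*A^2 + 38*A^-2 + A^-6
  A^0 * (48*d + 22*d^3) = -22*A^6 - 114*A^2 - 114*A^-2 - 22*A^-6
  A^-2 * (49*d^2 + 7*d^4) = 7*A^6 + 77*A^2 + 140*A^-2 + 77*A^-6 + 7*A^-10
  A^-4 * (27*d^3 + d^5) = -A^6 - 32*A^2 - 91*A^-2 - 91*A^-6 - 32*A^-10 - A^-14
  A^-6 * (8*d^4) = 8*A^2 + 32*A^-2 + 48*A^-6 + 32*A^-10 + 8*A^-14
  A^-8 * (d^5) = -A^2 - 5*A^-2 - 10*A^-6 - 10*A^-10 - 5*A^-14 - A^-18
Summing the groups: <K> = A^10 - A^6 + 3*A^2 - 3*A^-2 + 3*A^-6 - 3*A^-10 + 2*A^-14 - A^-18
Normalise by the writhe: (-A^3)^(-w) = (-A^3)^(-6) = A^-18, so f(A) = A^-18 * <K> = A^-8 - A^-12 + 3*A^-16 - 3*A^-20 + 3*A^-24 - 3*A^-28 + 2*A^-32 - A^-36.
Substitute A = t^(-1/4), i.e. A^e → t^(-e/4): V(t) = -t^9 + 2*t^8 - 3*t^7 + 3*t^6 - 3*t^5 + 3*t^4 - t^3 + t^2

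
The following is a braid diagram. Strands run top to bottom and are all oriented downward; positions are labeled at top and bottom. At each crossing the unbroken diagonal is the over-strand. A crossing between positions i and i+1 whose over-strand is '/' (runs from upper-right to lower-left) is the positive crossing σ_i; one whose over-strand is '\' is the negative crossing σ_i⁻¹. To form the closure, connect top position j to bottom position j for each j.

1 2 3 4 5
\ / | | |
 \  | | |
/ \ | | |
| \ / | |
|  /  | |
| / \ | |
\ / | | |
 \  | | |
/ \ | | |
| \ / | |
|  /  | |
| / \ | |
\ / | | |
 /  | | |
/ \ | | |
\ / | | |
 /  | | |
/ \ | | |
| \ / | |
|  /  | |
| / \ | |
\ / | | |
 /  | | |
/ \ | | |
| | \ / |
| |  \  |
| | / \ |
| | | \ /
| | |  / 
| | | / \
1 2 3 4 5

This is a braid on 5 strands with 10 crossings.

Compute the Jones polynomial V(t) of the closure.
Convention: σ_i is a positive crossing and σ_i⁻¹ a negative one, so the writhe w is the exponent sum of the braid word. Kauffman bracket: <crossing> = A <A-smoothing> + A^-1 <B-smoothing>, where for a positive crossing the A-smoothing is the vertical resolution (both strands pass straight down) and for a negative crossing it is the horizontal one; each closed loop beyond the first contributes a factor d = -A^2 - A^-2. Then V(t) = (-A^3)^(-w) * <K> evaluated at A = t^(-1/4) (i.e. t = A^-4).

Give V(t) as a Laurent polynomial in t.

Reading the diagram top to bottom ('/'-over between positions i,i+1 = s_i, '\'-over = s_i^-1): braid word = s1^-1 s2 s1^-1 s2 s1 s1 s2 s1 s3^-1 s4.
The presented braid s1^-1 s2 s1^-1 s2 s1 s1 s2 s1 s3^-1 s4 on 5 strands reduces by inverse Markov moves (closure unchanged at each step):
  Destabilize: the word has the form β·s4 where s4 occurs only as the final letter (β ∈ B_4); drop it and the last strand → 4 strands.
  Destabilize: the word has the form β·s3^-1 where s3^-1 occurs only as the final letter (β ∈ B_3); drop it and the last strand → 3 strands.
  Deconjugate: the word is γ·β·γ⁻¹ with γ = s1^-1 (prefix) and γ⁻¹ = s1 (suffix); strip both.
Reduced to β = s2 s1^-1 s2 s1 s1 s2 on 3 strands, 6 crossings.
Compute on β:
Braid: s2 s1^-1 s2 s1 s1 s2 on 3 strands, 6 crossings.
Writhe w = (#positive) - (#negative) = 5 - 1 = 4.
Computing the Kauffman bracket via state sum. There are 2^6 = 64 states.
Each crossing splits two ways (0=vertical, 1=horizontal). The state's weight is A^(#A-smoothings - #B-smoothings) * d^(loops - 1).
Tabulate the states by total A-exponent and number of loops L (A-exp: L × count):
  A^6: L=2 ×1
  A^4: L=1 ×3, L=3 ×3
  A^2: L=2 ×14, L=4 ×1
  A^0: L=1 ×10, L=3 ×10
  A^-2: L=2 ×13, L=4 ×2
  A^-4: L=3 ×6
  A^-6: L=4 ×1
Each group contributes A^e * Σ count * d^(L-1):
Powers of d = -A^2 - A^-2: d^2 = A^4 + 2 + A^-4; d^3 = -A^6 - 3*A^2 - 3*A^-2 - A^-6.
  A^6 * (d) = -A^8 - A^4
  A^4 * (3 + 3*d^2) = 3*A^8 + 9*A^4 + 3
  A^2 * (14*d + d^3) = -A^8 - 17*A^4 - 17 - A^-4
  A^0 * (10 + 10*d^2) = 10*A^4 + 30 + 10*A^-4
  A^-2 * (13*d + 2*d^3) = -2*A^4 - 19 - 19*A^-4 - 2*A^-8
  A^-4 * (6*d^2) = 6 + 12*A^-4 + 6*A^-8
  A^-6 * (d^3) = -1 - 3*A^-4 - 3*A^-8 - A^-12
Summing the groups: <K> = A^8 - A^4 + 2 - A^-4 + A^-8 - A^-12
Normalise by the writhe: (-A^3)^(-w) = (-A^3)^(-4) = A^-12, so f(A) = A^-12 * <K> = A^-4 - A^-8 + 2*A^-12 - A^-16 + A^-20 - A^-24.
Substitute A = t^(-1/4), i.e. A^e → t^(-e/4): V(t) = -t^6 + t^5 - t^4 + 2*t^3 - t^2 + t

Answer: -t^6 + t^5 - t^4 + 2*t^3 - t^2 + t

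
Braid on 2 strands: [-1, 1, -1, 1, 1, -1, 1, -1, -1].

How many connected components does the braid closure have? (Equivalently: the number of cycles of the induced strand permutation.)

1

Derivation:
Track the strand permutation on 2 strands, starting from identity.
  step 1: s1^-1 swaps positions 1,2 -> [2 1]
  step 2: s1 swaps positions 1,2 -> [1 2]
  step 3: s1^-1 swaps positions 1,2 -> [2 1]
  step 4: s1 swaps positions 1,2 -> [1 2]
  step 5: s1 swaps positions 1,2 -> [2 1]
  step 6: s1^-1 swaps positions 1,2 -> [1 2]
  step 7: s1 swaps positions 1,2 -> [2 1]
  step 8: s1^-1 swaps positions 1,2 -> [1 2]
  step 9: s1^-1 swaps positions 1,2 -> [2 1]
Final permutation (position -> original strand): [2 1]
Closure components = cycle count of this permutation = 1.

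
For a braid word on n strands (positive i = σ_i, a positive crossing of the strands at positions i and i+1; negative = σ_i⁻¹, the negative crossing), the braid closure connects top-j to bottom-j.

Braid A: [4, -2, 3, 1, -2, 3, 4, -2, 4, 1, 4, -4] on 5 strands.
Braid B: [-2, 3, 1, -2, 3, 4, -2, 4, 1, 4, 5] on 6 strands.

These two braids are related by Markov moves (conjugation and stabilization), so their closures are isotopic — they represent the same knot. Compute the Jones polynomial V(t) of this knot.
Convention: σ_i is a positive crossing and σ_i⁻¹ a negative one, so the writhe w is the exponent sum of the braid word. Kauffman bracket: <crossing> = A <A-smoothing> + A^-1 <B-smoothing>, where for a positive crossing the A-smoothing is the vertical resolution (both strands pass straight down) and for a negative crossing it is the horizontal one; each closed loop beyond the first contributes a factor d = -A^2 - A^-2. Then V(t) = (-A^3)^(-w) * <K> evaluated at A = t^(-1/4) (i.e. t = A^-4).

Markov-equivalent braids have isotopic closures, hence identical knot invariants. Strip the Markov moves from each word to reach a common short braid β, then compute V(t) once on β.
Braid A: s4 s2^-1 s3 s1 s2^-1 s3 s4 s2^-1 s4 s1 s4 s4^-1 on 5 strands reduces by inverse Markov moves (closure unchanged at each step):
  Deconjugate: the word is γ·β·γ⁻¹ with γ = s4 (prefix) and γ⁻¹ = s4^-1 (suffix); strip both.
Reduced to β = s2^-1 s3 s1 s2^-1 s3 s4 s2^-1 s4 s1 s4 on 5 strands, 10 crossings.
Braid B: s2^-1 s3 s1 s2^-1 s3 s4 s2^-1 s4 s1 s4 s5 on 6 strands reduces by inverse Markov moves (closure unchanged at each step):
  Destabilize: the word has the form β·s5 where s5 occurs only as the final letter (β ∈ B_5); drop it and the last strand → 5 strands.
Reduced to β = s2^-1 s3 s1 s2^-1 s3 s4 s2^-1 s4 s1 s4 on 5 strands, 10 crossings.
Both give the same β = s2^-1 s3 s1 s2^-1 s3 s4 s2^-1 s4 s1 s4 on 5 strands, so one state sum suffices:
Braid: s2^-1 s3 s1 s2^-1 s3 s4 s2^-1 s4 s1 s4 on 5 strands, 10 crossings.
Writhe w = (#positive) - (#negative) = 7 - 3 = 4.
State-sum expansion of <K>. There are 2^10 = 1024 states.
Smooth each crossing (0=||, 1=⌣⌢); contribution A^(Σ sign_k(1-2s_k)) * d^(L-1).
Tabulate the states by total A-exponent and number of loops L (A-exp: L × count):
  A^10: L=6 ×1
  A^8: L=5 ×10
  A^6: L=4 ×42, L=6 ×3
  A^4: L=3 ×95, L=5 ×24, L=7 ×1
  A^2: L=2 ×117, L=4 ×86, L=6 ×7
  A^0: L=1 ×63, L=3 ×157, L=5 ×32
  A^-2: L=2 ×120, L=4 ×87, L=6 ×3
  A^-4: L=3 ×99, L=5 ×21
  A^-6: L=4 ×43, L=6 ×2
  A^-8: L=5 ×10
  A^-10: L=6 ×1
Each group contributes A^e * Σ count * d^(L-1):
Powers of d = -A^2 - A^-2: d^2 = A^4 + 2 + A^-4; d^3 = -A^6 - 3*A^2 - 3*A^-2 - A^-6; d^4 = A^8 + 4*A^4 + 6 + 4*A^-4 + A^-8; d^5 = -A^10 - 5*A^6 - 10*A^2 - 10*A^-2 - 5*A^-6 - A^-10; d^6 = A^12 + 6*A^8 + 15*A^4 + 20 + 15*A^-4 + 6*A^-8 + A^-12.
  A^10 * (d^5) = -A^20 - 5*A^16 - 10*A^12 - 10*A^8 - 5*A^4 - 1
  A^8 * (10*d^4) = 10*A^16 + 40*A^12 + 60*A^8 + 40*A^4 + 10
  A^6 * (42*d^3 + 3*d^5) = -3*A^16 - 57*A^12 - 156*A^8 - 156*A^4 - 57 - 3*A^-4
  A^4 * (95*d^2 + 24*d^4 + d^6) = A^16 + 30*A^12 + 206*A^8 + 354*A^4 + 206 + 30*A^-4 + A^-8
  A^2 * (117*d + 86*d^3 + 7*d^5) = -7*A^12 - 121*A^8 - 445*A^4 - 445 - 121*A^-4 - 7*A^-8
  A^0 * (63 + 157*d^2 + 32*d^4) = 32*A^8 + 285*A^4 + 569 + 285*A^-4 + 32*A^-8
  A^-2 * (120*d + 87*d^3 + 3*d^5) = -3*A^8 - 102*A^4 - 411 - 411*A^-4 - 102*A^-8 - 3*A^-12
  A^-4 * (99*d^2 + 21*d^4) = 21*A^4 + 183 + 324*A^-4 + 183*A^-8 + 21*A^-12
  A^-6 * (43*d^3 + 2*d^5) = -2*A^4 - 53 - 149*A^-4 - 149*A^-8 - 53*A^-12 - 2*A^-16
  A^-8 * (10*d^4) = 10 + 40*A^-4 + 60*A^-8 + 40*A^-12 + 10*A^-16
  A^-10 * (d^5) = -1 - 5*A^-4 - 10*A^-8 - 10*A^-12 - 5*A^-16 - A^-20
Summing the groups: <K> = -A^20 + 3*A^16 - 4*A^12 + 8*A^8 - 10*A^4 + 10 - 10*A^-4 + 8*A^-8 - 5*A^-12 + 3*A^-16 - A^-20
Normalise by the writhe: (-A^3)^(-w) = (-A^3)^(-4) = A^-12, so f(A) = A^-12 * <K> = -A^8 + 3*A^4 - 4 + 8*A^-4 - 10*A^-8 + 10*A^-12 - 10*A^-16 + 8*A^-20 - 5*A^-24 + 3*A^-28 - A^-32.
Substitute A = t^(-1/4), i.e. A^e → t^(-e/4): V(t) = -t^8 + 3*t^7 - 5*t^6 + 8*t^5 - 10*t^4 + 10*t^3 - 10*t^2 + 8*t - 4 + 3*t^-1 - t^-2

Answer: -t^8 + 3*t^7 - 5*t^6 + 8*t^5 - 10*t^4 + 10*t^3 - 10*t^2 + 8*t - 4 + 3*t^-1 - t^-2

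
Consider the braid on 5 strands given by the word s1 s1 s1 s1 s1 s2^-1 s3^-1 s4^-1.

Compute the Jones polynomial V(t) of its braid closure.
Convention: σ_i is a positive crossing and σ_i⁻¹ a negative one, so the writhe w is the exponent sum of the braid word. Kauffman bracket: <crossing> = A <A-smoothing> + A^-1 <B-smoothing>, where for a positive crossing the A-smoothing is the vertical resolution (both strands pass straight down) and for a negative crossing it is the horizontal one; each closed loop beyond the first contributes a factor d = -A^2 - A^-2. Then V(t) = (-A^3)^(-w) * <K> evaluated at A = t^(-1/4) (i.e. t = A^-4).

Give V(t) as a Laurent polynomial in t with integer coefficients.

-t^7 + t^6 - t^5 + t^4 + t^2

Derivation:
The presented braid s1 s1 s1 s1 s1 s2^-1 s3^-1 s4^-1 on 5 strands reduces by inverse Markov moves (closure unchanged at each step):
  Destabilize: the word has the form β·s4^-1 where s4^-1 occurs only as the final letter (β ∈ B_4); drop it and the last strand → 4 strands.
  Destabilize: the word has the form β·s3^-1 where s3^-1 occurs only as the final letter (β ∈ B_3); drop it and the last strand → 3 strands.
  Destabilize: the word has the form β·s2^-1 where s2^-1 occurs only as the final letter (β ∈ B_2); drop it and the last strand → 2 strands.
Reduced to β = s1 s1 s1 s1 s1 on 2 strands, 5 crossings.
Compute on β:
Braid: s1 s1 s1 s1 s1 on 2 strands, 5 crossings.
Writhe w = (#positive) - (#negative) = 5 - 0 = 5.
State-sum expansion of <K>. There are 2^5 = 32 states.
For each crossing: s=0 is the vertical smoothing, s=1 horizontal. Crossing k contributes A^(sign_k * (1 - 2*s_k)); loop factor d = -A^2 - A^-2.
  state 00000: A-exp=+5, loops=2, term = A^5 * d^1
  state 00001: A-exp=+3, loops=1, term = A^3 * d^0
  state 00010: A-exp=+3, loops=1, term = A^3 * d^0
  state 00011: A-exp=+1, loops=2, term = A^1 * d^1
  state 00100: A-exp=+3, loops=1, term = A^3 * d^0
  state 00101: A-exp=+1, loops=2, term = A^1 * d^1
  state 00110: A-exp=+1, loops=2, term = A^1 * d^1
  state 00111: A-exp=-1, loops=3, term = A^-1 * d^2
  state 01000: A-exp=+3, loops=1, term = A^3 * d^0
  state 01001: A-exp=+1, loops=2, term = A^1 * d^1
  state 01010: A-exp=+1, loops=2, term = A^1 * d^1
  state 01011: A-exp=-1, loops=3, term = A^-1 * d^2
  state 01100: A-exp=+1, loops=2, term = A^1 * d^1
  state 01101: A-exp=-1, loops=3, term = A^-1 * d^2
  state 01110: A-exp=-1, loops=3, term = A^-1 * d^2
  state 01111: A-exp=-3, loops=4, term = A^-3 * d^3
  state 10000: A-exp=+3, loops=1, term = A^3 * d^0
  state 10001: A-exp=+1, loops=2, term = A^1 * d^1
  state 10010: A-exp=+1, loops=2, term = A^1 * d^1
  state 10011: A-exp=-1, loops=3, term = A^-1 * d^2
  state 10100: A-exp=+1, loops=2, term = A^1 * d^1
  state 10101: A-exp=-1, loops=3, term = A^-1 * d^2
  state 10110: A-exp=-1, loops=3, term = A^-1 * d^2
  state 10111: A-exp=-3, loops=4, term = A^-3 * d^3
  state 11000: A-exp=+1, loops=2, term = A^1 * d^1
  state 11001: A-exp=-1, loops=3, term = A^-1 * d^2
  state 11010: A-exp=-1, loops=3, term = A^-1 * d^2
  state 11011: A-exp=-3, loops=4, term = A^-3 * d^3
  state 11100: A-exp=-1, loops=3, term = A^-1 * d^2
  state 11101: A-exp=-3, loops=4, term = A^-3 * d^3
  state 11110: A-exp=-3, loops=4, term = A^-3 * d^3
  state 11111: A-exp=-5, loops=5, term = A^-5 * d^4
Collect the terms by A-exponent (count of states per loop number):
Powers of d = -A^2 - A^-2: d^2 = A^4 + 2 + A^-4; d^3 = -A^6 - 3*A^2 - 3*A^-2 - A^-6; d^4 = A^8 + 4*A^4 + 6 + 4*A^-4 + A^-8.
  A^5 * (d) = -A^7 - A^3
  A^3 * (5) = 5*A^3
  A^1 * (10*d) = -10*A^3 - 10*A^-1
  A^-1 * (10*d^2) = 10*A^3 + 20*A^-1 + 10*A^-5
  A^-3 * (5*d^3) = -5*A^3 - 15*A^-1 - 15*A^-5 - 5*A^-9
  A^-5 * (d^4) = A^3 + 4*A^-1 + 6*A^-5 + 4*A^-9 + A^-13
Summing the groups: <K> = -A^7 - A^-1 + A^-5 - A^-9 + A^-13
Normalise by the writhe: (-A^3)^(-w) = (-A^3)^(-5) = -A^-15, so f(A) = -A^-15 * <K> = A^-8 + A^-16 - A^-20 + A^-24 - A^-28.
Substitute A = t^(-1/4), i.e. A^e → t^(-e/4): V(t) = -t^7 + t^6 - t^5 + t^4 + t^2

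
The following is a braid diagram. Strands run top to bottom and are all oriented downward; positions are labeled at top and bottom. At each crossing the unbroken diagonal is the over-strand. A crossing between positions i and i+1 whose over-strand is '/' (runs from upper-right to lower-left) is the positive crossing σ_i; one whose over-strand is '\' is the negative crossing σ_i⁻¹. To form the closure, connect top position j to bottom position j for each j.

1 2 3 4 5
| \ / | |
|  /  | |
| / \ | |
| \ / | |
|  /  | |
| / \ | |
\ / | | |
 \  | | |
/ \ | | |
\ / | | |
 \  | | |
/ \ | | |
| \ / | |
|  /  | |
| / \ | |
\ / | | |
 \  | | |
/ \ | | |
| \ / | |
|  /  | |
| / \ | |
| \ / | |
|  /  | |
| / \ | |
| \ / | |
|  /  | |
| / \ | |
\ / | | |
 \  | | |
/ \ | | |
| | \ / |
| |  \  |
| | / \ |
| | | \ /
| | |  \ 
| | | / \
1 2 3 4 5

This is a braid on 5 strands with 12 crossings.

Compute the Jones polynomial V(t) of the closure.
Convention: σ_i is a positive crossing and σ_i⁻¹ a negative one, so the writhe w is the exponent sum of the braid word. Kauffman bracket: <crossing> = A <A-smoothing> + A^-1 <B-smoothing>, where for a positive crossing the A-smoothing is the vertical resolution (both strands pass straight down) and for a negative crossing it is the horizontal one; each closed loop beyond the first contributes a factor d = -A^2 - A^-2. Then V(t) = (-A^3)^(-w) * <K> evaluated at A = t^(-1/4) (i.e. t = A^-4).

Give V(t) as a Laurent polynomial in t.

t^7 - 3*t^6 + 6*t^5 - 9*t^4 + 11*t^3 - 12*t^2 + 11*t - 8 + 6*t^-1 - 3*t^-2 + t^-3

Derivation:
Reading the diagram top to bottom ('/'-over between positions i,i+1 = s_i, '\'-over = s_i^-1): braid word = s2 s2 s1^-1 s1^-1 s2 s1^-1 s2 s2 s2 s1^-1 s3^-1 s4^-1.
The presented braid s2 s2 s1^-1 s1^-1 s2 s1^-1 s2 s2 s2 s1^-1 s3^-1 s4^-1 on 5 strands reduces by inverse Markov moves (closure unchanged at each step):
  Destabilize: the word has the form β·s4^-1 where s4^-1 occurs only as the final letter (β ∈ B_4); drop it and the last strand → 4 strands.
  Destabilize: the word has the form β·s3^-1 where s3^-1 occurs only as the final letter (β ∈ B_3); drop it and the last strand → 3 strands.
Reduced to β = s2 s2 s1^-1 s1^-1 s2 s1^-1 s2 s2 s2 s1^-1 on 3 strands, 10 crossings.
Compute on β:
Braid: s2 s2 s1^-1 s1^-1 s2 s1^-1 s2 s2 s2 s1^-1 on 3 strands, 10 crossings.
Writhe w = (#positive) - (#negative) = 6 - 4 = 2.
State-sum expansion of <K>. There are 2^10 = 1024 states.
For each crossing: s=0 is the vertical smoothing, s=1 horizontal. Crossing k contributes A^(sign_k * (1 - 2*s_k)); loop factor d = -A^2 - A^-2.
Tabulate the states by total A-exponent and number of loops L (A-exp: L × count):
  A^10: L=5 ×1
  A^8: L=4 ×10
  A^6: L=3 ×41, L=5 ×4
  A^4: L=2 ×81, L=4 ×38, L=6 ×1
  A^2: L=1 ×71, L=3 ×117, L=5 ×22
  A^0: L=2 ×154, L=4 ×91, L=6 ×7
  A^-2: L=3 ×168, L=5 ×41, L=7 ×1
  A^-4: L=4 ×110, L=6 ×10
  A^-6: L=5 ×44, L=7 ×1
  A^-8: L=6 ×10
  A^-10: L=7 ×1
Each group contributes A^e * Σ count * d^(L-1):
Powers of d = -A^2 - A^-2: d^2 = A^4 + 2 + A^-4; d^3 = -A^6 - 3*A^2 - 3*A^-2 - A^-6; d^4 = A^8 + 4*A^4 + 6 + 4*A^-4 + A^-8; d^5 = -A^10 - 5*A^6 - 10*A^2 - 10*A^-2 - 5*A^-6 - A^-10; d^6 = A^12 + 6*A^8 + 15*A^4 + 20 + 15*A^-4 + 6*A^-8 + A^-12.
  A^10 * (d^4) = A^18 + 4*A^14 + 6*A^10 + 4*A^6 + A^2
  A^8 * (10*d^3) = -10*A^14 - 30*A^10 - 30*A^6 - 10*A^2
  A^6 * (41*d^2 + 4*d^4) = 4*A^14 + 57*A^10 + 106*A^6 + 57*A^2 + 4*A^-2
  A^4 * (81*d + 38*d^3 + d^5) = -A^14 - 43*A^10 - 205*A^6 - 205*A^2 - 43*A^-2 - A^-6
  A^2 * (71 + 117*d^2 + 22*d^4) = 22*A^10 + 205*A^6 + 437*A^2 + 205*A^-2 + 22*A^-6
  A^0 * (154*d + 91*d^3 + 7*d^5) = -7*A^10 - 126*A^6 - 497*A^2 - 497*A^-2 - 126*A^-6 - 7*A^-10
  A^-2 * (168*d^2 + 41*d^4 + d^6) = A^10 + 47*A^6 + 347*A^2 + 602*A^-2 + 347*A^-6 + 47*A^-10 + A^-14
  A^-4 * (110*d^3 + 10*d^5) = -10*A^6 - 160*A^2 - 430*A^-2 - 430*A^-6 - 160*A^-10 - 10*A^-14
  A^-6 * (44*d^4 + d^6) = A^6 + 50*A^2 + 191*A^-2 + 284*A^-6 + 191*A^-10 + 50*A^-14 + A^-18
  A^-8 * (10*d^5) = -10*A^2 - 50*A^-2 - 100*A^-6 - 100*A^-10 - 50*A^-14 - 10*A^-18
  A^-10 * (d^6) = A^2 + 6*A^-2 + 15*A^-6 + 20*A^-10 + 15*A^-14 + 6*A^-18 + A^-22
Summing the groups: <K> = A^18 - 3*A^14 + 6*A^10 - 8*A^6 + 11*A^2 - 12*A^-2 + 11*A^-6 - 9*A^-10 + 6*A^-14 - 3*A^-18 + A^-22
Normalise by the writhe: (-A^3)^(-w) = (-A^3)^(-2) = A^-6, so f(A) = A^-6 * <K> = A^12 - 3*A^8 + 6*A^4 - 8 + 11*A^-4 - 12*A^-8 + 11*A^-12 - 9*A^-16 + 6*A^-20 - 3*A^-24 + A^-28.
Substitute A = t^(-1/4), i.e. A^e → t^(-e/4): V(t) = t^7 - 3*t^6 + 6*t^5 - 9*t^4 + 11*t^3 - 12*t^2 + 11*t - 8 + 6*t^-1 - 3*t^-2 + t^-3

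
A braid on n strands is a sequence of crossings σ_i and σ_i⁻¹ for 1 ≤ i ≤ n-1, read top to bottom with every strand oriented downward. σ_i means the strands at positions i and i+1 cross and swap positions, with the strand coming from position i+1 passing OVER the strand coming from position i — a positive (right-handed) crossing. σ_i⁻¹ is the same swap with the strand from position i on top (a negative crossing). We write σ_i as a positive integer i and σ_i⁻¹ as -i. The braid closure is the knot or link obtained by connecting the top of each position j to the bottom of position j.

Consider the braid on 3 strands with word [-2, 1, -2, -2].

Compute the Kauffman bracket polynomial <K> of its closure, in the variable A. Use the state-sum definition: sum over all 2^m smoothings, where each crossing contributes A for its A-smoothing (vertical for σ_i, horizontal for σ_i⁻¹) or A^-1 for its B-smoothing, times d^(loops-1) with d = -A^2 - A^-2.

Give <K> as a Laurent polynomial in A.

Braid: s2^-1 s1 s2^-1 s2^-1 on 3 strands, 4 crossings.
Writhe w = (#positive) - (#negative) = 1 - 3 = -2.
State-sum expansion of <K>. There are 2^4 = 16 states.
Each crossing splits two ways (0=vertical, 1=horizontal). The state's weight is A^(#A-smoothings - #B-smoothings) * d^(loops - 1).
  state 0000: A-exp=-2, loops=3, term = A^-2 * d^2
  state 0001: A-exp=+0, loops=2, term = A^0 * d^1
  state 0010: A-exp=+0, loops=2, term = A^0 * d^1
  state 0011: A-exp=+2, loops=3, term = A^2 * d^2
  state 0100: A-exp=-4, loops=2, term = A^-4 * d^1
  state 0101: A-exp=-2, loops=1, term = A^-2 * d^0
  state 0110: A-exp=-2, loops=1, term = A^-2 * d^0
  state 0111: A-exp=+0, loops=2, term = A^0 * d^1
  state 1000: A-exp=+0, loops=2, term = A^0 * d^1
  state 1001: A-exp=+2, loops=3, term = A^2 * d^2
  state 1010: A-exp=+2, loops=3, term = A^2 * d^2
  state 1011: A-exp=+4, loops=4, term = A^4 * d^3
  state 1100: A-exp=-2, loops=1, term = A^-2 * d^0
  state 1101: A-exp=+0, loops=2, term = A^0 * d^1
  state 1110: A-exp=+0, loops=2, term = A^0 * d^1
  state 1111: A-exp=+2, loops=3, term = A^2 * d^2
Collect the terms by A-exponent (count of states per loop number):
Powers of d = -A^2 - A^-2: d^2 = A^4 + 2 + A^-4; d^3 = -A^6 - 3*A^2 - 3*A^-2 - A^-6.
  A^4 * (d^3) = -A^10 - 3*A^6 - 3*A^2 - A^-2
  A^2 * (4*d^2) = 4*A^6 + 8*A^2 + 4*A^-2
  A^0 * (6*d) = -6*A^2 - 6*A^-2
  A^-2 * (3 + d^2) = A^2 + 5*A^-2 + A^-6
  A^-4 * (d) = -A^-2 - A^-6
Summing the groups: <K> = -A^10 + A^6 + A^-2

Answer: -A^10 + A^6 + A^-2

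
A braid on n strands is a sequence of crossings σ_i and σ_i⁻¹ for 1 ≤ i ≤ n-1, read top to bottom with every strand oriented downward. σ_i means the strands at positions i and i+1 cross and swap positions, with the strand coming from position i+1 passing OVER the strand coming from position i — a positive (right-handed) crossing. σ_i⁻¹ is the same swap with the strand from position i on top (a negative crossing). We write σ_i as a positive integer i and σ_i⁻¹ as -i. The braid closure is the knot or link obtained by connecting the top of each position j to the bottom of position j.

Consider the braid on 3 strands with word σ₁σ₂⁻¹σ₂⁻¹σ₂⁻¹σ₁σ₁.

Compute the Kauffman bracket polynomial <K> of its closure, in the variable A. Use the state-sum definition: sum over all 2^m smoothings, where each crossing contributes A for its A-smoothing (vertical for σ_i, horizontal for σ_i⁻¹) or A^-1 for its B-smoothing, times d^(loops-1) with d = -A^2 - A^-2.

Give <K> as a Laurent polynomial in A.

-A^12 + A^8 - A^4 + 3 - A^-4 + A^-8 - A^-12

Derivation:
Braid: s1 s2^-1 s2^-1 s2^-1 s1 s1 on 3 strands, 6 crossings.
Writhe w = (#positive) - (#negative) = 3 - 3 = 0.
State-sum expansion of <K>. There are 2^6 = 64 states.
Smooth each crossing (0=||, 1=⌣⌢); contribution A^(Σ sign_k(1-2s_k)) * d^(L-1).
Tabulate the states by total A-exponent and number of loops L (A-exp: L × count):
  A^6: L=4 ×1
  A^4: L=3 ×6
  A^2: L=2 ×12, L=4 ×3
  A^0: L=1 ×9, L=3 ×10, L=5 ×1
  A^-2: L=2 ×12, L=4 ×3
  A^-4: L=3 ×6
  A^-6: L=4 ×1
Each group contributes A^e * Σ count * d^(L-1):
Powers of d = -A^2 - A^-2: d^2 = A^4 + 2 + A^-4; d^3 = -A^6 - 3*A^2 - 3*A^-2 - A^-6; d^4 = A^8 + 4*A^4 + 6 + 4*A^-4 + A^-8.
  A^6 * (d^3) = -A^12 - 3*A^8 - 3*A^4 - 1
  A^4 * (6*d^2) = 6*A^8 + 12*A^4 + 6
  A^2 * (12*d + 3*d^3) = -3*A^8 - 21*A^4 - 21 - 3*A^-4
  A^0 * (9 + 10*d^2 + d^4) = A^8 + 14*A^4 + 35 + 14*A^-4 + A^-8
  A^-2 * (12*d + 3*d^3) = -3*A^4 - 21 - 21*A^-4 - 3*A^-8
  A^-4 * (6*d^2) = 6 + 12*A^-4 + 6*A^-8
  A^-6 * (d^3) = -1 - 3*A^-4 - 3*A^-8 - A^-12
Summing the groups: <K> = -A^12 + A^8 - A^4 + 3 - A^-4 + A^-8 - A^-12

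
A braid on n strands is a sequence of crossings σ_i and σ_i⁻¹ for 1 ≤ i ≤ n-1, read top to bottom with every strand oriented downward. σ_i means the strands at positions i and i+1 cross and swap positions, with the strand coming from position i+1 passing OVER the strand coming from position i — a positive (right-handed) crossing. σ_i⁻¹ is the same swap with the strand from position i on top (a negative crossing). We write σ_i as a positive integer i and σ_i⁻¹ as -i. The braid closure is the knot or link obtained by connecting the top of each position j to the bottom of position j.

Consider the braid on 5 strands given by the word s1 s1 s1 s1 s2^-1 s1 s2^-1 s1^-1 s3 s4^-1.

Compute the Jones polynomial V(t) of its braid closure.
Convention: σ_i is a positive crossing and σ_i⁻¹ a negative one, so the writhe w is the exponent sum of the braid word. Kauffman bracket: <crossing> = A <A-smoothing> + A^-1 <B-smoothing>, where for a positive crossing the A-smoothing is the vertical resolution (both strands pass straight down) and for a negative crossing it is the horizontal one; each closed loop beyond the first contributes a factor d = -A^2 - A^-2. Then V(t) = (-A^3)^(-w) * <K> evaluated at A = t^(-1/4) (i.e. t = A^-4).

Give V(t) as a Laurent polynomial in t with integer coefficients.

t^5 - 2*t^4 + 2*t^3 - 2*t^2 + 2*t - 1 + t^-1

Derivation:
The presented braid s1 s1 s1 s1 s2^-1 s1 s2^-1 s1^-1 s3 s4^-1 on 5 strands reduces by inverse Markov moves (closure unchanged at each step):
  Destabilize: the word has the form β·s4^-1 where s4^-1 occurs only as the final letter (β ∈ B_4); drop it and the last strand → 4 strands.
  Destabilize: the word has the form β·s3 where s3 occurs only as the final letter (β ∈ B_3); drop it and the last strand → 3 strands.
  Deconjugate: the word is γ·β·γ⁻¹ with γ = s1 (prefix) and γ⁻¹ = s1^-1 (suffix); strip both.
Reduced to β = s1 s1 s1 s2^-1 s1 s2^-1 on 3 strands, 6 crossings.
Compute on β:
Braid: s1 s1 s1 s2^-1 s1 s2^-1 on 3 strands, 6 crossings.
Writhe w = (#positive) - (#negative) = 4 - 2 = 2.
Enumerate smoothing states for the bracket polynomial. There are 2^6 = 64 states.
Smooth each crossing (0=||, 1=⌣⌢); contribution A^(Σ sign_k(1-2s_k)) * d^(L-1).
Tabulate the states by total A-exponent and number of loops L (A-exp: L × count):
  A^6: L=3 ×1
  A^4: L=2 ×6
  A^2: L=1 ×11, L=3 ×4
  A^0: L=2 ×19, L=4 ×1
  A^-2: L=3 ×15
  A^-4: L=4 ×6
  A^-6: L=5 ×1
Each group contributes A^e * Σ count * d^(L-1):
Powers of d = -A^2 - A^-2: d^2 = A^4 + 2 + A^-4; d^3 = -A^6 - 3*A^2 - 3*A^-2 - A^-6; d^4 = A^8 + 4*A^4 + 6 + 4*A^-4 + A^-8.
  A^6 * (d^2) = A^10 + 2*A^6 + A^2
  A^4 * (6*d) = -6*A^6 - 6*A^2
  A^2 * (11 + 4*d^2) = 4*A^6 + 19*A^2 + 4*A^-2
  A^0 * (19*d + d^3) = -A^6 - 22*A^2 - 22*A^-2 - A^-6
  A^-2 * (15*d^2) = 15*A^2 + 30*A^-2 + 15*A^-6
  A^-4 * (6*d^3) = -6*A^2 - 18*A^-2 - 18*A^-6 - 6*A^-10
  A^-6 * (d^4) = A^2 + 4*A^-2 + 6*A^-6 + 4*A^-10 + A^-14
Summing the groups: <K> = A^10 - A^6 + 2*A^2 - 2*A^-2 + 2*A^-6 - 2*A^-10 + A^-14
Normalise by the writhe: (-A^3)^(-w) = (-A^3)^(-2) = A^-6, so f(A) = A^-6 * <K> = A^4 - 1 + 2*A^-4 - 2*A^-8 + 2*A^-12 - 2*A^-16 + A^-20.
Substitute A = t^(-1/4), i.e. A^e → t^(-e/4): V(t) = t^5 - 2*t^4 + 2*t^3 - 2*t^2 + 2*t - 1 + t^-1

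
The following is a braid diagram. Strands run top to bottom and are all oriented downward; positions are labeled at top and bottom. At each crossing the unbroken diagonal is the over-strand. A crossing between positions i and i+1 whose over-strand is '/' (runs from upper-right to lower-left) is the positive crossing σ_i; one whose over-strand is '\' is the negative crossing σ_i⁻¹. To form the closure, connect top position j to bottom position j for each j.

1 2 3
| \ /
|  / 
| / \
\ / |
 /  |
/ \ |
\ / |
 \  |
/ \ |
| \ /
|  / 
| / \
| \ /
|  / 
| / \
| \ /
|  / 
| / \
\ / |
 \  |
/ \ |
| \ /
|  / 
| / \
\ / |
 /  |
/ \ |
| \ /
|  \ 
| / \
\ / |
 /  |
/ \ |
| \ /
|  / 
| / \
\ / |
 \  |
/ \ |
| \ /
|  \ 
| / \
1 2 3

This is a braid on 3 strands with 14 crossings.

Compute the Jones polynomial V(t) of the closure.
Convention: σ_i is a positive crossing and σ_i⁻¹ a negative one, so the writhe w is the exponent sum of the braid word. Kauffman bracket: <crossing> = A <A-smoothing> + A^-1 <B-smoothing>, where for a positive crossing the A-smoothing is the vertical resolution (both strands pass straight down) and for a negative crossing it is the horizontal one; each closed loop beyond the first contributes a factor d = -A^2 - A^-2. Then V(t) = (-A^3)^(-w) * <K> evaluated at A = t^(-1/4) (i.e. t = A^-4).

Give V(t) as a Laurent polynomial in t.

Reading the diagram top to bottom ('/'-over between positions i,i+1 = s_i, '\'-over = s_i^-1): braid word = s2 s1 s1^-1 s2 s2 s2 s1^-1 s2 s1 s2^-1 s1 s2 s1^-1 s2^-1.
The presented braid s2 s1 s1^-1 s2 s2 s2 s1^-1 s2 s1 s2^-1 s1 s2 s1^-1 s2^-1 on 3 strands reduces by inverse Markov moves (closure unchanged at each step):
  Deconjugate: the word is γ·β·γ⁻¹ with γ = s2 s1 (prefix) and γ⁻¹ = s1^-1 s2^-1 (suffix); strip both.
Reduced to β = s1^-1 s2 s2 s2 s1^-1 s2 s1 s2^-1 s1 s2 on 3 strands, 10 crossings.
Compute on β:
Braid: s1^-1 s2 s2 s2 s1^-1 s2 s1 s2^-1 s1 s2 on 3 strands, 10 crossings.
Writhe w = (#positive) - (#negative) = 7 - 3 = 4.
Computing the Kauffman bracket via state sum. There are 2^10 = 1024 states.
For each crossing: s=0 is the vertical smoothing, s=1 horizontal. Crossing k contributes A^(sign_k * (1 - 2*s_k)); loop factor d = -A^2 - A^-2.
Tabulate the states by total A-exponent and number of loops L (A-exp: L × count):
  A^10: L=2 ×1
  A^8: L=1 ×5, L=3 ×5
  A^6: L=2 ×39, L=4 ×6
  A^4: L=1 ×34, L=3 ×85, L=5 ×1
  A^2: L=2 ×138, L=4 ×72
  A^0: L=1 ×48, L=3 ×167, L=5 ×37
  A^-2: L=2 ×91, L=4 ×109, L=6 ×10
  A^-4: L=3 ×82, L=5 ×37, L=7 ×1
  A^-6: L=4 ×40, L=6 ×5
  A^-8: L=5 ×10
  A^-10: L=6 ×1
Each group contributes A^e * Σ count * d^(L-1):
Powers of d = -A^2 - A^-2: d^2 = A^4 + 2 + A^-4; d^3 = -A^6 - 3*A^2 - 3*A^-2 - A^-6; d^4 = A^8 + 4*A^4 + 6 + 4*A^-4 + A^-8; d^5 = -A^10 - 5*A^6 - 10*A^2 - 10*A^-2 - 5*A^-6 - A^-10; d^6 = A^12 + 6*A^8 + 15*A^4 + 20 + 15*A^-4 + 6*A^-8 + A^-12.
  A^10 * (d) = -A^12 - A^8
  A^8 * (5 + 5*d^2) = 5*A^12 + 15*A^8 + 5*A^4
  A^6 * (39*d + 6*d^3) = -6*A^12 - 57*A^8 - 57*A^4 - 6
  A^4 * (34 + 85*d^2 + d^4) = A^12 + 89*A^8 + 210*A^4 + 89 + A^-4
  A^2 * (138*d + 72*d^3) = -72*A^8 - 354*A^4 - 354 - 72*A^-4
  A^0 * (48 + 167*d^2 + 37*d^4) = 37*A^8 + 315*A^4 + 604 + 315*A^-4 + 37*A^-8
  A^-2 * (91*d + 109*d^3 + 10*d^5) = -10*A^8 - 159*A^4 - 518 - 518*A^-4 - 159*A^-8 - 10*A^-12
  A^-4 * (82*d^2 + 37*d^4 + d^6) = A^8 + 43*A^4 + 245 + 406*A^-4 + 245*A^-8 + 43*A^-12 + A^-16
  A^-6 * (40*d^3 + 5*d^5) = -5*A^4 - 65 - 170*A^-4 - 170*A^-8 - 65*A^-12 - 5*A^-16
  A^-8 * (10*d^4) = 10 + 40*A^-4 + 60*A^-8 + 40*A^-12 + 10*A^-16
  A^-10 * (d^5) = -1 - 5*A^-4 - 10*A^-8 - 10*A^-12 - 5*A^-16 - A^-20
Summing the groups: <K> = -A^12 + 2*A^8 - 2*A^4 + 4 - 3*A^-4 + 3*A^-8 - 2*A^-12 + A^-16 - A^-20
Normalise by the writhe: (-A^3)^(-w) = (-A^3)^(-4) = A^-12, so f(A) = A^-12 * <K> = -1 + 2*A^-4 - 2*A^-8 + 4*A^-12 - 3*A^-16 + 3*A^-20 - 2*A^-24 + A^-28 - A^-32.
Substitute A = t^(-1/4), i.e. A^e → t^(-e/4): V(t) = -t^8 + t^7 - 2*t^6 + 3*t^5 - 3*t^4 + 4*t^3 - 2*t^2 + 2*t - 1

Answer: -t^8 + t^7 - 2*t^6 + 3*t^5 - 3*t^4 + 4*t^3 - 2*t^2 + 2*t - 1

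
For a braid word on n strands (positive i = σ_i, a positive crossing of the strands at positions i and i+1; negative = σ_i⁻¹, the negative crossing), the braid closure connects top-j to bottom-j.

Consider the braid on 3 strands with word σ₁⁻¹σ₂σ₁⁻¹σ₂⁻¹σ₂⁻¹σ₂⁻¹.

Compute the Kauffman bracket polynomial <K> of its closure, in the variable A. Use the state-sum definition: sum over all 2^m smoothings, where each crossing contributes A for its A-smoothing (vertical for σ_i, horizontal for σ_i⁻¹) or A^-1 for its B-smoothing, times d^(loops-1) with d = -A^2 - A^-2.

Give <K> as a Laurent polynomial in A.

-A^12 + A^8 - A^4 + 2 - A^-4 + A^-8

Derivation:
Braid: s1^-1 s2 s1^-1 s2^-1 s2^-1 s2^-1 on 3 strands, 6 crossings.
Writhe w = (#positive) - (#negative) = 1 - 5 = -4.
Computing the Kauffman bracket via state sum. There are 2^6 = 64 states.
Smooth each crossing (0=||, 1=⌣⌢); contribution A^(Σ sign_k(1-2s_k)) * d^(L-1).
Tabulate the states by total A-exponent and number of loops L (A-exp: L × count):
  A^6: L=4 ×1
  A^4: L=3 ×6
  A^2: L=2 ×12, L=4 ×3
  A^0: L=1 ×9, L=3 ×10, L=5 ×1
  A^-2: L=2 ×12, L=4 ×3
  A^-4: L=1 ×2, L=3 ×4
  A^-6: L=2 ×1
Each group contributes A^e * Σ count * d^(L-1):
Powers of d = -A^2 - A^-2: d^2 = A^4 + 2 + A^-4; d^3 = -A^6 - 3*A^2 - 3*A^-2 - A^-6; d^4 = A^8 + 4*A^4 + 6 + 4*A^-4 + A^-8.
  A^6 * (d^3) = -A^12 - 3*A^8 - 3*A^4 - 1
  A^4 * (6*d^2) = 6*A^8 + 12*A^4 + 6
  A^2 * (12*d + 3*d^3) = -3*A^8 - 21*A^4 - 21 - 3*A^-4
  A^0 * (9 + 10*d^2 + d^4) = A^8 + 14*A^4 + 35 + 14*A^-4 + A^-8
  A^-2 * (12*d + 3*d^3) = -3*A^4 - 21 - 21*A^-4 - 3*A^-8
  A^-4 * (2 + 4*d^2) = 4 + 10*A^-4 + 4*A^-8
  A^-6 * (d) = -A^-4 - A^-8
Summing the groups: <K> = -A^12 + A^8 - A^4 + 2 - A^-4 + A^-8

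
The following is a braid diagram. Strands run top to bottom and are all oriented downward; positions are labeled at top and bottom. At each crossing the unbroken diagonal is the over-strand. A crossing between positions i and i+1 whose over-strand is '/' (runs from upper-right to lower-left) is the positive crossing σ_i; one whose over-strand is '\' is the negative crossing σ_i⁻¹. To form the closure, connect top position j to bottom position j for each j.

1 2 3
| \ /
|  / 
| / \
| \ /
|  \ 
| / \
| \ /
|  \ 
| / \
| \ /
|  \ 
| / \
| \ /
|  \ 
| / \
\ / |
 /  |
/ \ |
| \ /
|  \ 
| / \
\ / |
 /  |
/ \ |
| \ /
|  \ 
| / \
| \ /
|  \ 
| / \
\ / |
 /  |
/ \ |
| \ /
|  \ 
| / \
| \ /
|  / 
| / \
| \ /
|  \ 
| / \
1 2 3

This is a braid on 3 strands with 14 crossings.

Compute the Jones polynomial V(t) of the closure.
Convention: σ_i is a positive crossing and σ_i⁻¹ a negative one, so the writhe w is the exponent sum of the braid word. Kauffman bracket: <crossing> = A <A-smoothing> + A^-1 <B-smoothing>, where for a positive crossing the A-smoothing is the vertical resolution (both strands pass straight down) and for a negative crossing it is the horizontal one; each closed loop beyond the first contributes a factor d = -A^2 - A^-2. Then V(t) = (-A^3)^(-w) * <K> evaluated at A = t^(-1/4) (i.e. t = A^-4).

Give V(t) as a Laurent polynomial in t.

-t + 3 - 4*t^-1 + 7*t^-2 - 8*t^-3 + 9*t^-4 - 9*t^-5 + 7*t^-6 - 5*t^-7 + 3*t^-8 - t^-9

Derivation:
Reading the diagram top to bottom ('/'-over between positions i,i+1 = s_i, '\'-over = s_i^-1): braid word = s2 s2^-1 s2^-1 s2^-1 s2^-1 s1 s2^-1 s1 s2^-1 s2^-1 s1 s2^-1 s2 s2^-1.
The presented braid s2 s2^-1 s2^-1 s2^-1 s2^-1 s1 s2^-1 s1 s2^-1 s2^-1 s1 s2^-1 s2 s2^-1 on 3 strands reduces by inverse Markov moves (closure unchanged at each step):
  Deconjugate: the word is γ·β·γ⁻¹ with γ = s2 (prefix) and γ⁻¹ = s2^-1 (suffix); strip both.
  Deconjugate: the word is γ·β·γ⁻¹ with γ = s2^-1 (prefix) and γ⁻¹ = s2 (suffix); strip both.
Reduced to β = s2^-1 s2^-1 s2^-1 s1 s2^-1 s1 s2^-1 s2^-1 s1 s2^-1 on 3 strands, 10 crossings.
Compute on β:
Braid: s2^-1 s2^-1 s2^-1 s1 s2^-1 s1 s2^-1 s2^-1 s1 s2^-1 on 3 strands, 10 crossings.
Writhe w = (#positive) - (#negative) = 3 - 7 = -4.
Computing the Kauffman bracket via state sum. There are 2^10 = 1024 states.
Each crossing splits two ways (0=vertical, 1=horizontal). The state's weight is A^(#A-smoothings - #B-smoothings) * d^(loops - 1).
Tabulate the states by total A-exponent and number of loops L (A-exp: L × count):
  A^10: L=8 ×1
  A^8: L=7 ×10
  A^6: L=6 ×45
  A^4: L=5 ×119, L=7 ×1
  A^2: L=4 ×202, L=6 ×8
  A^0: L=3 ×224, L=5 ×28
  A^-2: L=2 ×156, L=4 ×53, L=6 ×1
  A^-4: L=1 ×57, L=3 ×59, L=5 ×4
  A^-6: L=2 ×38, L=4 ×7
  A^-8: L=3 ×10
  A^-10: L=4 ×1
Each group contributes A^e * Σ count * d^(L-1):
Powers of d = -A^2 - A^-2: d^2 = A^4 + 2 + A^-4; d^3 = -A^6 - 3*A^2 - 3*A^-2 - A^-6; d^4 = A^8 + 4*A^4 + 6 + 4*A^-4 + A^-8; d^5 = -A^10 - 5*A^6 - 10*A^2 - 10*A^-2 - 5*A^-6 - A^-10; d^6 = A^12 + 6*A^8 + 15*A^4 + 20 + 15*A^-4 + 6*A^-8 + A^-12; d^7 = -A^14 - 7*A^10 - 21*A^6 - 35*A^2 - 35*A^-2 - 21*A^-6 - 7*A^-10 - A^-14.
  A^10 * (d^7) = -A^24 - 7*A^20 - 21*A^16 - 35*A^12 - 35*A^8 - 21*A^4 - 7 - A^-4
  A^8 * (10*d^6) = 10*A^20 + 60*A^16 + 150*A^12 + 200*A^8 + 150*A^4 + 60 + 10*A^-4
  A^6 * (45*d^5) = -45*A^16 - 225*A^12 - 450*A^8 - 450*A^4 - 225 - 45*A^-4
  A^4 * (119*d^4 + d^6) = A^16 + 125*A^12 + 491*A^8 + 734*A^4 + 491 + 125*A^-4 + A^-8
  A^2 * (202*d^3 + 8*d^5) = -8*A^12 - 242*A^8 - 686*A^4 - 686 - 242*A^-4 - 8*A^-8
  A^0 * (224*d^2 + 28*d^4) = 28*A^8 + 336*A^4 + 616 + 336*A^-4 + 28*A^-8
  A^-2 * (156*d + 53*d^3 + d^5) = -A^8 - 58*A^4 - 325 - 325*A^-4 - 58*A^-8 - A^-12
  A^-4 * (57 + 59*d^2 + 4*d^4) = 4*A^4 + 75 + 199*A^-4 + 75*A^-8 + 4*A^-12
  A^-6 * (38*d + 7*d^3) = -7 - 59*A^-4 - 59*A^-8 - 7*A^-12
  A^-8 * (10*d^2) = 10*A^-4 + 20*A^-8 + 10*A^-12
  A^-10 * (d^3) = -A^-4 - 3*A^-8 - 3*A^-12 - A^-16
Summing the groups: <K> = -A^24 + 3*A^20 - 5*A^16 + 7*A^12 - 9*A^8 + 9*A^4 - 8 + 7*A^-4 - 4*A^-8 + 3*A^-12 - A^-16
Normalise by the writhe: (-A^3)^(-w) = (-A^3)^(4) = A^12, so f(A) = A^12 * <K> = -A^36 + 3*A^32 - 5*A^28 + 7*A^24 - 9*A^20 + 9*A^16 - 8*A^12 + 7*A^8 - 4*A^4 + 3 - A^-4.
Substitute A = t^(-1/4), i.e. A^e → t^(-e/4): V(t) = -t + 3 - 4*t^-1 + 7*t^-2 - 8*t^-3 + 9*t^-4 - 9*t^-5 + 7*t^-6 - 5*t^-7 + 3*t^-8 - t^-9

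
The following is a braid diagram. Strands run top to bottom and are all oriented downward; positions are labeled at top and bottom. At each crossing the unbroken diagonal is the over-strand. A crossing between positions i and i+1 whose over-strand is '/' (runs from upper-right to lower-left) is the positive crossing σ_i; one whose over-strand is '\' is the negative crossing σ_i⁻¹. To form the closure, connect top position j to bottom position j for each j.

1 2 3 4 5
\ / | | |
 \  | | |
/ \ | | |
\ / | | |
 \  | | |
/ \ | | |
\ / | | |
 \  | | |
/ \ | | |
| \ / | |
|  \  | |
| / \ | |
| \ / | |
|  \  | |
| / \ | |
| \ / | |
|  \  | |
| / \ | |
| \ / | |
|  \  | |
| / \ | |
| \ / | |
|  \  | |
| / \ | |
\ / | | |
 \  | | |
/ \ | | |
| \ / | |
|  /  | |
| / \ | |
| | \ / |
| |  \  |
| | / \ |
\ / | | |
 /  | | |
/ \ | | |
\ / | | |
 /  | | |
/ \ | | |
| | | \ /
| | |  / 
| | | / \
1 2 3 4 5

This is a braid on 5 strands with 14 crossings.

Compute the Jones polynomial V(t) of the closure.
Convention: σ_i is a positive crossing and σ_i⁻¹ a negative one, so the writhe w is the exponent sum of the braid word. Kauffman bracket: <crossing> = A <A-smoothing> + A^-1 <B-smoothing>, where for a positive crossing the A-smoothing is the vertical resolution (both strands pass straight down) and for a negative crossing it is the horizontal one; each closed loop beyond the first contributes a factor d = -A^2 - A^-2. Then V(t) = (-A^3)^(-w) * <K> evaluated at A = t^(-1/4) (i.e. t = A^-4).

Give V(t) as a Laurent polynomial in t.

Reading the diagram top to bottom ('/'-over between positions i,i+1 = s_i, '\'-over = s_i^-1): braid word = s1^-1 s1^-1 s1^-1 s2^-1 s2^-1 s2^-1 s2^-1 s2^-1 s1^-1 s2 s3^-1 s1 s1 s4.
The presented braid s1^-1 s1^-1 s1^-1 s2^-1 s2^-1 s2^-1 s2^-1 s2^-1 s1^-1 s2 s3^-1 s1 s1 s4 on 5 strands reduces by inverse Markov moves (closure unchanged at each step):
  Destabilize: the word has the form β·s4 where s4 occurs only as the final letter (β ∈ B_4); drop it and the last strand → 4 strands.
  Deconjugate: the word is γ·β·γ⁻¹ with γ = s1^-1 s1^-1 (prefix) and γ⁻¹ = s1 s1 (suffix); strip both.
  Destabilize: the word has the form β·s3^-1 where s3^-1 occurs only as the final letter (β ∈ B_3); drop it and the last strand → 3 strands.
Reduced to β = s1^-1 s2^-1 s2^-1 s2^-1 s2^-1 s2^-1 s1^-1 s2 on 3 strands, 8 crossings.
Compute on β:
Braid: s1^-1 s2^-1 s2^-1 s2^-1 s2^-1 s2^-1 s1^-1 s2 on 3 strands, 8 crossings.
Writhe w = (#positive) - (#negative) = 1 - 7 = -6.
Enumerate smoothing states for the bracket polynomial. There are 2^8 = 256 states.
Each crossing splits two ways (0=vertical, 1=horizontal). The state's weight is A^(#A-smoothings - #B-smoothings) * d^(loops - 1).
Tabulate the states by total A-exponent and number of loops L (A-exp: L × count):
  A^8: L=6 ×1
  A^6: L=5 ×8
  A^4: L=4 ×25, L=6 ×3
  A^2: L=3 ×40, L=5 ×15, L=7 ×1
  A^0: L=2 ×35, L=4 ×30, L=6 ×5
  A^-2: L=1 ×15, L=3 ×31, L=5 ×10
  A^-4: L=2 ×18, L=4 ×10
  A^-6: L=1 ×2, L=3 ×6
  A^-8: L=2 ×1
Each group contributes A^e * Σ count * d^(L-1):
Powers of d = -A^2 - A^-2: d^2 = A^4 + 2 + A^-4; d^3 = -A^6 - 3*A^2 - 3*A^-2 - A^-6; d^4 = A^8 + 4*A^4 + 6 + 4*A^-4 + A^-8; d^5 = -A^10 - 5*A^6 - 10*A^2 - 10*A^-2 - 5*A^-6 - A^-10; d^6 = A^12 + 6*A^8 + 15*A^4 + 20 + 15*A^-4 + 6*A^-8 + A^-12.
  A^8 * (d^5) = -A^18 - 5*A^14 - 10*A^10 - 10*A^6 - 5*A^2 - A^-2
  A^6 * (8*d^4) = 8*A^14 + 32*A^10 + 48*A^6 + 32*A^2 + 8*A^-2
  A^4 * (25*d^3 + 3*d^5) = -3*A^14 - 40*A^10 - 105*A^6 - 105*A^2 - 40*A^-2 - 3*A^-6
  A^2 * (40*d^2 + 15*d^4 + d^6) = A^14 + 21*A^10 + 115*A^6 + 190*A^2 + 115*A^-2 + 21*A^-6 + A^-10
  A^0 * (35*d + 30*d^3 + 5*d^5) = -5*A^10 - 55*A^6 - 175*A^2 - 175*A^-2 - 55*A^-6 - 5*A^-10
  A^-2 * (15 + 31*d^2 + 10*d^4) = 10*A^6 + 71*A^2 + 137*A^-2 + 71*A^-6 + 10*A^-10
  A^-4 * (18*d + 10*d^3) = -10*A^2 - 48*A^-2 - 48*A^-6 - 10*A^-10
  A^-6 * (2 + 6*d^2) = 6*A^-2 + 14*A^-6 + 6*A^-10
  A^-8 * (d) = -A^-6 - A^-10
Summing the groups: <K> = -A^18 + A^14 - 2*A^10 + 3*A^6 - 2*A^2 + 2*A^-2 - A^-6 + A^-10
Normalise by the writhe: (-A^3)^(-w) = (-A^3)^(6) = A^18, so f(A) = A^18 * <K> = -A^36 + A^32 - 2*A^28 + 3*A^24 - 2*A^20 + 2*A^16 - A^12 + A^8.
Substitute A = t^(-1/4), i.e. A^e → t^(-e/4): V(t) = t^-2 - t^-3 + 2*t^-4 - 2*t^-5 + 3*t^-6 - 2*t^-7 + t^-8 - t^-9

Answer: t^-2 - t^-3 + 2*t^-4 - 2*t^-5 + 3*t^-6 - 2*t^-7 + t^-8 - t^-9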